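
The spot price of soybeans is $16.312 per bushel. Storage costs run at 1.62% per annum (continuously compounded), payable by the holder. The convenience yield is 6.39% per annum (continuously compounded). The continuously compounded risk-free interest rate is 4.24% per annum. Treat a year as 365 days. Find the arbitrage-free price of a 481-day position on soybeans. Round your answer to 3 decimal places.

$16.198 per bushel

Net carry = r + u − y = 0.0424 + 0.0162 − 0.0639 = -0.0053
F = S·e^((r+u−y)T) = 16.312 · e^(-0.0053 × 481/365) = 16.312 · e^-0.006984
= 16.312 × 0.993040 = $16.198 per bushel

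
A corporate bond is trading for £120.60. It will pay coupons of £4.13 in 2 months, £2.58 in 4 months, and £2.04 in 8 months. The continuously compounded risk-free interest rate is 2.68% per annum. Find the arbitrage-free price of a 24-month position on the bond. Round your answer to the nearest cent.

PV(coupons) I = 4.13·e^(−0.0268·2/12) + 2.58·e^(−0.0268·4/12) + 2.04·e^(−0.0268·8/12)
I = 4.1116 + 2.5571 + 2.0039 = 8.6726
F = (S − I)·e^(rT) = (120.60 − 8.6726) · e^(0.0268·24/12)
= 111.9274 · e^0.053600 = 111.9274 × 1.055062 = £118.09

£118.09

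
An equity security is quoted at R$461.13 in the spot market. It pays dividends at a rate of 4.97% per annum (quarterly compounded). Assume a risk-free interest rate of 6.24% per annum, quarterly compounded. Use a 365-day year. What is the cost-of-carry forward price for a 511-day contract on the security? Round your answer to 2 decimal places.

F = S · (1+r/4)^(4T) / (1+q/4)^(4T)
= 461.13 × 1.090554 / 1.071598 = 461.13 × 1.017689
F = R$469.29

R$469.29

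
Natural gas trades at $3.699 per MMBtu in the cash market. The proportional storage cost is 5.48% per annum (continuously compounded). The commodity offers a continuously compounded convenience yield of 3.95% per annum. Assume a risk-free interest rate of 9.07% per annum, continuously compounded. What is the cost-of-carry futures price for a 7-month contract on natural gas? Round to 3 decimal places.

$3.935 per MMBtu

Net carry = r + u − y = 0.0907 + 0.0548 − 0.0395 = 0.1060
F = S·e^((r+u−y)T) = 3.699 · e^(0.1060 × 7/12) = 3.699 · e^0.061833
= 3.699 × 1.063785 = $3.935 per MMBtu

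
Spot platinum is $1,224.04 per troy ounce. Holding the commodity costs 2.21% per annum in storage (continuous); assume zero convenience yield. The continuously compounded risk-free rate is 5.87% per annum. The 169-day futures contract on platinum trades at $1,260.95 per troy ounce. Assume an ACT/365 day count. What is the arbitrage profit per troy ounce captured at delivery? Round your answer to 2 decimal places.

Fair futures: F* = S·e^(carry·T), with carry = (r + u) = 0.0587 + 0.0221 = 0.0808
F* = 1224.04 · e^(0.0808 × 169/365) = 1224.04 · e^0.03741151 = 1224.04 × 1.03812013 = $1270.7006
Market $1260.95 < fair $1270.7006: forward underpriced → reverse cash-and-carry (short spot, go long the forward).
At maturity, profit = |F_mkt − F*| = |1260.95 − 1270.7006| = $9.75 per troy ounce

$9.75 per troy ounce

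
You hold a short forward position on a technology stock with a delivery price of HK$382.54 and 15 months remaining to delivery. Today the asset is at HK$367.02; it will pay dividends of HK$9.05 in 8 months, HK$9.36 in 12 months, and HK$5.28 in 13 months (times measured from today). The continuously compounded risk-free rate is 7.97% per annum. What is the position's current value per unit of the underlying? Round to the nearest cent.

PV(remaining dividends) I = 9.05·e^(−0.0797·8/12) + 9.36·e^(−0.0797·12/12) + 5.28·e^(−0.0797·13/12) = 22.0679
Current forward F = (S − I)·e^(rT) = (367.02 − 22.0679)·e^(0.0797·15/12) = 344.9521 × 1.104757 = 381.0882
Value (long) = (F − K)·e^(−rT) = (381.0882 − 382.54) × 0.905177 = -1.3141
Short position value = −(long value) = HK$1.31

HK$1.31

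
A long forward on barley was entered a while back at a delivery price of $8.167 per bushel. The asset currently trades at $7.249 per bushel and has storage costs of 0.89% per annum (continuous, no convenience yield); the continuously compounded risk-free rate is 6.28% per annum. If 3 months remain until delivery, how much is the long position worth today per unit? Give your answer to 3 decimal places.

Current fair forward for the remaining 3 months: F = S·e^((r + u)·T), (r + u) = 0.0628 + 0.0089 = 0.0717
F = 7.249 · e^(0.0717 × 3/12) = 7.249 × 1.018087 = 7.3801
Value of long forward = (F − K)·e^(−rT) = (7.3801 − 8.167) · e^(−0.0628·3/12)
= -0.7869 × 0.984423 = -0.775

-$0.775 per bushel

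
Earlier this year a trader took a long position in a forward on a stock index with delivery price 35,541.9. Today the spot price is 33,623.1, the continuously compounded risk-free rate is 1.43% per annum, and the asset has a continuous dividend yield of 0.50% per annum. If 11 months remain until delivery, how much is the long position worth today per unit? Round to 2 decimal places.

Current fair forward for the remaining 11 months: F = S·e^((r − q)·T), (r − q) = 0.0143 − 0.0050 = 0.0093
F = 33623.1 · e^(0.0093 × 11/12) = 33623.1 × 1.00856144 = 33910.9622
Value of long forward = (F − K)·e^(−rT) = (33910.9622 − 35541.9) · e^(−0.0143·11/12)
= -1630.9378 × 0.98697721 = -1609.70

-1609.70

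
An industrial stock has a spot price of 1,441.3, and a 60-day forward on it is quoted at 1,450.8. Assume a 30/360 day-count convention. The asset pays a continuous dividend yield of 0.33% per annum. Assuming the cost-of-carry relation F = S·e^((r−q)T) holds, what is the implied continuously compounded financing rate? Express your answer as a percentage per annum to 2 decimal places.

4.27%

From F = S·e^((r−q)T): (r − q) = ln(F/S)/T
ln(1450.8/1441.3) = ln(1.006591) = 0.006569
(r − q) = 0.006569 / (60/360) = 0.039414
r = ln(F/S)/T + q = 0.039414 + 0.0033 = 0.042714
r = 4.27%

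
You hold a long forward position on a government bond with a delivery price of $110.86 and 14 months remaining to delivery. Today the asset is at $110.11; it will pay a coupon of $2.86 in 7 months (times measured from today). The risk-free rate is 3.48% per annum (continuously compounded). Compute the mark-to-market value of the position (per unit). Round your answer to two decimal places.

$0.86

PV(remaining coupons) I = 2.86·e^(−0.0348·7/12) = 2.8025
Current forward F = (S − I)·e^(rT) = (110.11 − 2.8025)·e^(0.0348·14/12) = 107.3075 × 1.041435 = 111.7538
Value (long) = (F − K)·e^(−rT) = (111.7538 − 110.86) × 0.960213 = 0.8582
Value = $0.86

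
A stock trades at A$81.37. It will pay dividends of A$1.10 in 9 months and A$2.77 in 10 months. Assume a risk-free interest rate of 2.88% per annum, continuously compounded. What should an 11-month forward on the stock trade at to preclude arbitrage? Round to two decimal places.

PV(dividends) I = 1.10·e^(−0.0288·9/12) + 2.77·e^(−0.0288·10/12)
I = 1.0765 + 2.7043 = 3.7808
F = (S − I)·e^(rT) = (81.37 − 3.7808) · e^(0.0288·11/12)
= 77.5892 · e^0.026400 = 77.5892 × 1.026752 = A$79.66

A$79.66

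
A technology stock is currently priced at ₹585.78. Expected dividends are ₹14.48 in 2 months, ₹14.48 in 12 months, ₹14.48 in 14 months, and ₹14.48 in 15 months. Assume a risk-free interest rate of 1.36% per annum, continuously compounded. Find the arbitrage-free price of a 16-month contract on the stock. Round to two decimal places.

₹538.23

PV(dividends) I = 14.48·e^(−0.0136·2/12) + 14.48·e^(−0.0136·12/12) + 14.48·e^(−0.0136·14/12) + 14.48·e^(−0.0136·15/12)
I = 14.4472 + 14.2844 + 14.2521 + 14.2359 = 57.2196
F = (S − I)·e^(rT) = (585.78 − 57.2196) · e^(0.0136·16/12)
= 528.5604 · e^0.018133 = 528.5604 × 1.018298 = ₹538.23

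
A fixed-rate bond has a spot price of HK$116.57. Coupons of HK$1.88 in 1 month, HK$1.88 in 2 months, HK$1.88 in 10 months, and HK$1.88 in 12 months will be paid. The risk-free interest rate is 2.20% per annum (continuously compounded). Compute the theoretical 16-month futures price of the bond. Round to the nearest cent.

HK$112.38

PV(coupons) I = 1.88·e^(−0.0220·1/12) + 1.88·e^(−0.0220·2/12) + 1.88·e^(−0.0220·10/12) + 1.88·e^(−0.0220·12/12)
I = 1.8766 + 1.8731 + 1.8458 + 1.8391 = 7.4346
F = (S − I)·e^(rT) = (116.57 − 7.4346) · e^(0.0220·16/12)
= 109.1354 · e^0.029333 = 109.1354 × 1.029767 = HK$112.38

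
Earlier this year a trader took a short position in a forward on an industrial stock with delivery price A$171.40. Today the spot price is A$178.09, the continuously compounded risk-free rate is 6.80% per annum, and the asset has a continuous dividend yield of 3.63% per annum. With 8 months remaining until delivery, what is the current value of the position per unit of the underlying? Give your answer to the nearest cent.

Current fair forward for the remaining 8 months: F = S·e^((r − q)·T), (r − q) = 0.0680 − 0.0363 = 0.0317
F = 178.09 · e^(0.0317 × 8/12) = 178.09 × 1.021358 = 181.8936
Value of long forward = (F − K)·e^(−rT) = (181.8936 − 171.40) · e^(−0.0680·8/12)
= 10.4936 × 0.955679 = 10.03
Short position value = −(long value) = -A$10.03

-A$10.03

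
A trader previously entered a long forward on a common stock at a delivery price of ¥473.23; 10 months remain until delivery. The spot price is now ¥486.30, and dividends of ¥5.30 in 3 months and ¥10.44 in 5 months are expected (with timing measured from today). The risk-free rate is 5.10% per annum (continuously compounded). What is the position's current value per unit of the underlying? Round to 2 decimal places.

PV(remaining dividends) I = 5.30·e^(−0.0510·3/12) + 10.44·e^(−0.0510·5/12) = 15.4533
Current forward F = (S − I)·e^(rT) = (486.30 − 15.4533)·e^(0.0510·10/12) = 470.8467 × 1.043416 = 491.2890
Value (long) = (F − K)·e^(−rT) = (491.2890 − 473.23) × 0.958390 = 17.3076
Value = ¥17.31

¥17.31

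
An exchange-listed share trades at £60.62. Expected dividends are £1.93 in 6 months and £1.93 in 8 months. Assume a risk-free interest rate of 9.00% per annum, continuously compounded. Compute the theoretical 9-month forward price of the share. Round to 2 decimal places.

£60.93

PV(dividends) I = 1.93·e^(−0.0900·6/12) + 1.93·e^(−0.0900·8/12)
I = 1.8451 + 1.8176 = 3.6627
F = (S − I)·e^(rT) = (60.62 − 3.6627) · e^(0.0900·9/12)
= 56.9573 · e^0.067500 = 56.9573 × 1.069830 = £60.93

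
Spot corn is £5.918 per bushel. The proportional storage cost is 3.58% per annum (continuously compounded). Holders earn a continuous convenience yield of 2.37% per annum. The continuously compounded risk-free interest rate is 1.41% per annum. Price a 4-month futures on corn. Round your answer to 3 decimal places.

£5.970 per bushel

Net carry = r + u − y = 0.0141 + 0.0358 − 0.0237 = 0.0262
F = S·e^((r+u−y)T) = 5.918 · e^(0.0262 × 4/12) = 5.918 · e^0.008733
= 5.918 × 1.008771 = £5.970 per bushel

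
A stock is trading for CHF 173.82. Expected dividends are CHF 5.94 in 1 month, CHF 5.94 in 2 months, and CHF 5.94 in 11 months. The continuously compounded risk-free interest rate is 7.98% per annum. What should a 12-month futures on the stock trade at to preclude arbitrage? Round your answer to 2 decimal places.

CHF 169.54

PV(dividends) I = 5.94·e^(−0.0798·1/12) + 5.94·e^(−0.0798·2/12) + 5.94·e^(−0.0798·11/12)
I = 5.9006 + 5.8615 + 5.5210 = 17.2831
F = (S − I)·e^(rT) = (173.82 − 17.2831) · e^(0.0798·12/12)
= 156.5369 · e^0.079800 = 156.5369 × 1.083070 = CHF 169.54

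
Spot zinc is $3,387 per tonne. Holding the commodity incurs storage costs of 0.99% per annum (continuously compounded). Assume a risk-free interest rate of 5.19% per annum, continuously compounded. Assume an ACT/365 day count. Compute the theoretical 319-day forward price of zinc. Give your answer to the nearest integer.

$3,575 per tonne

Net carry = r + u − y = 0.0519 + 0.0099 − 0.0000 = 0.0618
F = S·e^((r+u−y)T) = 3387 · e^(0.0618 × 319/365) = 3387 · e^0.054012
= 3387 × 1.055497 = $3,575 per tonne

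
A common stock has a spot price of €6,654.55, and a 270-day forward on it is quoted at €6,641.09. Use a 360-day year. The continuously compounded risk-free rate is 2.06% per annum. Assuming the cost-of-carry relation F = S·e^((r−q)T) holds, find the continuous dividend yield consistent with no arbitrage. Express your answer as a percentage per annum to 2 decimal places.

From F = S·e^((r−q)T): (r − q) = ln(F/S)/T
ln(6641.09/6654.55) = ln(0.997977) = -0.002025
(r − q) = -0.002025 / (270/360) = -0.002700
q = r − ln(F/S)/T = 0.0206 + 0.002700 = 0.023300
q = 2.33%

2.33%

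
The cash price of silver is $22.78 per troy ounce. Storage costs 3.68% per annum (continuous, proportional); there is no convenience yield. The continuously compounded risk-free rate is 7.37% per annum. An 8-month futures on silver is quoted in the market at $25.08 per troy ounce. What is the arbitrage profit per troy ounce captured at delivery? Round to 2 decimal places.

$0.56 per troy ounce

Fair futures: F* = S·e^(carry·T), with carry = (r + u) = 0.0737 + 0.0368 = 0.1105
F* = 22.78 · e^(0.1105 × 8/12) = 22.78 · e^0.073667 = 22.78 × 1.076448 = $24.5215
Market $25.08 > fair $24.5215: forward overpriced → cash-and-carry (buy spot, short the forward).
At maturity, profit = |F_mkt − F*| = |25.08 − 24.5215| = $0.56 per troy ounce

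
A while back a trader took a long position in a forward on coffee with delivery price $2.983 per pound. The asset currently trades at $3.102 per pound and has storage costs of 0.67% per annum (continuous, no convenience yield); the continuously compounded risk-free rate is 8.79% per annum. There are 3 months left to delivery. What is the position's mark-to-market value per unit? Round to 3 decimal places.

Current fair forward for the remaining 3 months: F = S·e^((r + u)·T), (r + u) = 0.0879 + 0.0067 = 0.0946
F = 3.102 · e^(0.0946 × 3/12) = 3.102 × 1.023932 = 3.1762
Value of long forward = (F − K)·e^(−rT) = (3.1762 − 2.983) · e^(−0.0879·3/12)
= 0.1932 × 0.978265 = 0.189

$0.189 per pound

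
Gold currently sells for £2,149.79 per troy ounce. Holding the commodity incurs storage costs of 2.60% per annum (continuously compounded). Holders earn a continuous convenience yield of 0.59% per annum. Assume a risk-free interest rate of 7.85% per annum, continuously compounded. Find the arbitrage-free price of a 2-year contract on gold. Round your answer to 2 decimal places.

£2,618.42 per troy ounce

Net carry = r + u − y = 0.0785 + 0.0260 − 0.0059 = 0.0986
F = S·e^((r+u−y)T) = 2149.79 · e^(0.0986 × 2) = 2149.79 · e^0.19720000
= 2149.79 × 1.21798761 = £2,618.42 per troy ounce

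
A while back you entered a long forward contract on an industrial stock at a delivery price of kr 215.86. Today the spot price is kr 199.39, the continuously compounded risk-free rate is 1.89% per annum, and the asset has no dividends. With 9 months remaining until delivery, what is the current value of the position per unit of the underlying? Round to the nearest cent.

-kr 13.43

Current fair forward for the remaining 9 months: F = S·e^(r·T), r = 0.0189
F = 199.39 · e^(0.0189 × 9/12) = 199.39 × 1.014276 = 202.2365
Value of long forward = (F − K)·e^(−rT) = (202.2365 − 215.86) · e^(−0.0189·9/12)
= -13.6235 × 0.985925 = -13.43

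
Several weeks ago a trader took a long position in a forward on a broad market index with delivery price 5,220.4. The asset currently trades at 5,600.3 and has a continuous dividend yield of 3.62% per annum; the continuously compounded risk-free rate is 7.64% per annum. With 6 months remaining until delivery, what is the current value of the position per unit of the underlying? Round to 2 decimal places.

Current fair forward for the remaining 6 months: F = S·e^((r − q)·T), (r − q) = 0.0764 − 0.0362 = 0.0402
F = 5600.3 · e^(0.0402 × 6/12) = 5600.3 × 1.02030337 = 5714.0050
Value of long forward = (F − K)·e^(−rT) = (5714.0050 − 5220.4) · e^(−0.0764·6/12)
= 493.6050 × 0.96252042 = 475.10

475.10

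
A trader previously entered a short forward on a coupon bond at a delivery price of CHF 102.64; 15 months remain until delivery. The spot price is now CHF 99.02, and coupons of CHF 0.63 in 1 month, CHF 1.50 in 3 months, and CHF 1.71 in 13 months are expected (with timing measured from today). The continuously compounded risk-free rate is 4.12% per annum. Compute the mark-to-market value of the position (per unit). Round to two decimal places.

CHF 2.22

PV(remaining coupons) I = 0.63·e^(−0.0412·1/12) + 1.50·e^(−0.0412·3/12) + 1.71·e^(−0.0412·13/12) = 3.7478
Current forward F = (S − I)·e^(rT) = (99.02 − 3.7478)·e^(0.0412·15/12) = 95.2722 × 1.052849 = 100.3072
Value (long) = (F − K)·e^(−rT) = (100.3072 − 102.64) × 0.949804 = -2.2157
Short position value = −(long value) = CHF 2.22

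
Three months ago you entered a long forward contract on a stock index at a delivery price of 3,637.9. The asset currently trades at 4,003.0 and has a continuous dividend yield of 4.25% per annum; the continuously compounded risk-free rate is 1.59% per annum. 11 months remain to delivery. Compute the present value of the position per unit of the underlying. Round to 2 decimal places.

Current fair forward for the remaining 11 months: F = S·e^((r − q)·T), (r − q) = 0.0159 − 0.0425 = -0.0266
F = 4003.0 · e^(-0.0266 × 11/12) = 4003.0 × 0.97591154 = 3906.5739
Value of long forward = (F − K)·e^(−rT) = (3906.5739 − 3637.9) · e^(−0.0159·11/12)
= 268.6739 × 0.98553070 = 264.79

264.79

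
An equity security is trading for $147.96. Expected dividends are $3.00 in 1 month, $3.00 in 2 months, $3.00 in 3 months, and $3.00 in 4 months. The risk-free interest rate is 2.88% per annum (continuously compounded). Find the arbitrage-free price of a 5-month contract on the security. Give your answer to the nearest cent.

$137.67

PV(dividends) I = 3.00·e^(−0.0288·1/12) + 3.00·e^(−0.0288·2/12) + 3.00·e^(−0.0288·3/12) + 3.00·e^(−0.0288·4/12)
I = 2.9928 + 2.9856 + 2.9785 + 2.9713 = 11.9282
F = (S − I)·e^(rT) = (147.96 − 11.9282) · e^(0.0288·5/12)
= 136.0318 · e^0.012000 = 136.0318 × 1.012072 = $137.67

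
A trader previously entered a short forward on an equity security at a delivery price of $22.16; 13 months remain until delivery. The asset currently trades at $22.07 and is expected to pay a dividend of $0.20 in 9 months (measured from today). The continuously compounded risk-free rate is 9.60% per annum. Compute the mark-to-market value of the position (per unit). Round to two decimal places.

PV(remaining dividends) I = 0.20·e^(−0.0960·9/12) = 0.1861
Current forward F = (S − I)·e^(rT) = (22.07 − 0.1861)·e^(0.0960·13/12) = 21.8839 × 1.109600 = 24.2824
Value (long) = (F − K)·e^(−rT) = (24.2824 − 22.16) × 0.901225 = 1.9128
Short position value = −(long value) = -$1.91

-$1.91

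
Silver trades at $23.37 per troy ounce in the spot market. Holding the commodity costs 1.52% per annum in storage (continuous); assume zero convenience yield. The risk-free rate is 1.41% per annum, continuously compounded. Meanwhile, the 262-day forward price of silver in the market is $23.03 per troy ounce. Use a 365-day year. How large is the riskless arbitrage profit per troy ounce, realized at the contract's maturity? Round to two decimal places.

$0.84 per troy ounce

Fair forward: F* = S·e^(carry·T), with carry = (r + u) = 0.0141 + 0.0152 = 0.0293
F* = 23.37 · e^(0.0293 × 262/365) = 23.37 · e^0.021032 = 23.37 × 1.021255 = $23.8667
Market $23.03 < fair $23.8667: forward underpriced → reverse cash-and-carry (short spot, go long the forward).
At maturity, profit = |F_mkt − F*| = |23.03 − 23.8667| = $0.84 per troy ounce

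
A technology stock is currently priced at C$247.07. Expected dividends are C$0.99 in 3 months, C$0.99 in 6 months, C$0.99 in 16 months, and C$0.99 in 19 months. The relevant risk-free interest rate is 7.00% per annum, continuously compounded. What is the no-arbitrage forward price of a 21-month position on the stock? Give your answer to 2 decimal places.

PV(dividends) I = 0.99·e^(−0.0700·3/12) + 0.99·e^(−0.0700·6/12) + 0.99·e^(−0.0700·16/12) + 0.99·e^(−0.0700·19/12)
I = 0.9728 + 0.9559 + 0.9018 + 0.8861 = 3.7166
F = (S − I)·e^(rT) = (247.07 − 3.7166) · e^(0.0700·21/12)
= 243.3534 · e^0.122500 = 243.3534 × 1.130319 = C$275.07

C$275.07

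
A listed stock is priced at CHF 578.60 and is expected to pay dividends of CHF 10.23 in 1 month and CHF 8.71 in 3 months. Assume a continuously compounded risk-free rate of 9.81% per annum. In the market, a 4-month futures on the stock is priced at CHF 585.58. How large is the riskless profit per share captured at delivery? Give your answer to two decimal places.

PV(dividends) I = 10.23·e^(−0.0981·1/12) + 8.71·e^(−0.0981·3/12) = 18.6457
Fair futures F* = (S − I)·e^(rT) = (578.60 − 18.6457)·e^0.032700 = 559.9543 × 1.033241 = 578.5677
Market CHF 585.58 > fair 578.5677: forward overpriced → cash-and-carry (borrow at r, buy the stock and collect the dividends, short the forward).
Profit at T = |F_mkt − F*| = |585.58 − 578.5677| = CHF 7.01 per share

CHF 7.01 per share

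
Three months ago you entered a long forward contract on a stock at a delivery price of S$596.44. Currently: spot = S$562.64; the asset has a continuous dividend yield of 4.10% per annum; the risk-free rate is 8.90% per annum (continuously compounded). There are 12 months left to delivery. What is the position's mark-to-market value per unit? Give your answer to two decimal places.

-S$5.61

Current fair forward for the remaining 12 months: F = S·e^((r − q)·T), (r − q) = 0.0890 − 0.0410 = 0.0480
F = 562.64 · e^(0.0480 × 12/12) = 562.64 × 1.049171 = 590.3056
Value of long forward = (F − K)·e^(−rT) = (590.3056 − 596.44) · e^(−0.0890·12/12)
= -6.1344 × 0.914846 = -5.61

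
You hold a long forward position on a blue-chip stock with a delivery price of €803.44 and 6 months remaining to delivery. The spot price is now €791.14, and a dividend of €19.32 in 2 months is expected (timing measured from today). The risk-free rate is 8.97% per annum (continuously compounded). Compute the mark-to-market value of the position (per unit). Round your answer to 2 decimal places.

PV(remaining dividends) I = 19.32·e^(−0.0897·2/12) = 19.0333
Current forward F = (S − I)·e^(rT) = (791.14 − 19.0333)·e^(0.0897·6/12) = 772.1067 × 1.045871 = 807.5240
Value (long) = (F − K)·e^(−rT) = (807.5240 − 803.44) × 0.956141 = 3.9049
Value = €3.90

€3.90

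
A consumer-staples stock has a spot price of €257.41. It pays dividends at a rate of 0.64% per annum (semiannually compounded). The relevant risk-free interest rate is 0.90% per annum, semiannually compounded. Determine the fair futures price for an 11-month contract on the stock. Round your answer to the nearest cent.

€258.02

F = S · (1+r/2)^(2T) / (1+q/2)^(2T)
= 257.41 × 1.008265 / 1.005874 = 257.41 × 1.002377
F = €258.02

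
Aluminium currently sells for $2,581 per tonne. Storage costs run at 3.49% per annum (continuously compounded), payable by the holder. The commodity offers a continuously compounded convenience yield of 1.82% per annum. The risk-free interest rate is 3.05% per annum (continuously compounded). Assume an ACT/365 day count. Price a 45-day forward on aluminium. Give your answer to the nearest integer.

Net carry = r + u − y = 0.0305 + 0.0349 − 0.0182 = 0.0472
F = S·e^((r+u−y)T) = 2581 · e^(0.0472 × 45/365) = 2581 · e^0.005819
= 2581 × 1.005836 = $2,596 per tonne

$2,596 per tonne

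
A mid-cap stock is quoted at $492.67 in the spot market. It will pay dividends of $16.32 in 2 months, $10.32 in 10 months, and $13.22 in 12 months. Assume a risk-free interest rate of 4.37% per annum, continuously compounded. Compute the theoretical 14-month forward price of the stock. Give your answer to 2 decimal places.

$477.60

PV(dividends) I = 16.32·e^(−0.0437·2/12) + 10.32·e^(−0.0437·10/12) + 13.22·e^(−0.0437·12/12)
I = 16.2016 + 9.9509 + 12.6547 = 38.8072
F = (S − I)·e^(rT) = (492.67 − 38.8072) · e^(0.0437·14/12)
= 453.8628 · e^0.050983 = 453.8628 × 1.052305 = $477.60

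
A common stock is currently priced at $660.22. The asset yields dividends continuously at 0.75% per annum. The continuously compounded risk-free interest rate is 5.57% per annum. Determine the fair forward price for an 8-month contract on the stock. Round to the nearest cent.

$681.78

F = S·e^((r − q)T) = 660.22 · e^((0.0557 − 0.0075) × 8/12)
= 660.22 · e^0.032133 = 660.22 × 1.032655
F = $681.78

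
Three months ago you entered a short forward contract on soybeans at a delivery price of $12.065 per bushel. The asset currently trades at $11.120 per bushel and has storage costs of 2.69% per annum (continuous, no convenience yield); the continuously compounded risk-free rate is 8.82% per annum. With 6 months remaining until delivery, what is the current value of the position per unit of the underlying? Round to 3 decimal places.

$0.274 per bushel

Current fair forward for the remaining 6 months: F = S·e^((r + u)·T), (r + u) = 0.0882 + 0.0269 = 0.1151
F = 11.120 · e^(0.1151 × 6/12) = 11.120 × 1.059238 = 11.7787
Value of long forward = (F − K)·e^(−rT) = (11.7787 − 12.065) · e^(−0.0882·6/12)
= -0.2863 × 0.956858 = -0.274
Short position value = −(long value) = $0.274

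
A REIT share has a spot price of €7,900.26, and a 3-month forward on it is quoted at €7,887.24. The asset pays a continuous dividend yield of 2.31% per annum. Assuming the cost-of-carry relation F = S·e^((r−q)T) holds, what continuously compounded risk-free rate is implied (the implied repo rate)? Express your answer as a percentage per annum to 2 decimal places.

From F = S·e^((r−q)T): (r − q) = ln(F/S)/T
ln(7887.24/7900.26) = ln(0.998352) = -0.001649
(r − q) = -0.001649 / (3/12) = -0.006596
r = ln(F/S)/T + q = -0.006596 + 0.0231 = 0.016504
r = 1.65%

1.65%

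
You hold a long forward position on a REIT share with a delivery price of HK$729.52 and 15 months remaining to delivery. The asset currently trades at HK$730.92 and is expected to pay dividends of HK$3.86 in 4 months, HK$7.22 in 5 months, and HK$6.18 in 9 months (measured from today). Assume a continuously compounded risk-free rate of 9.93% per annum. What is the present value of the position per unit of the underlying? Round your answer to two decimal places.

HK$70.16

PV(remaining dividends) I = 3.86·e^(−0.0993·4/12) + 7.22·e^(−0.0993·5/12) + 6.18·e^(−0.0993·9/12) = 16.3982
Current forward F = (S − I)·e^(rT) = (730.92 − 16.3982)·e^(0.0993·15/12) = 714.5218 × 1.132157 = 808.9509
Value (long) = (F − K)·e^(−rT) = (808.9509 − 729.52) × 0.883269 = 70.1589
Value = HK$70.16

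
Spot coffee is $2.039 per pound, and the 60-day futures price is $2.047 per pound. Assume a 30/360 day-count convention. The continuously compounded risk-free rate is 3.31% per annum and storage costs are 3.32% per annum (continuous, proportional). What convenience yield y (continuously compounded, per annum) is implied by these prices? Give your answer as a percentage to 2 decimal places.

4.28%

F = S·e^((r+u−y)T) ⇒ (r+u−y) = ln(F/S)/T
ln(2.047/2.039) = 0.003916; /T ⇒ 0.023496
y = r + u − ln(F/S)/T = 0.0331 + 0.0332 − 0.023496 = 0.042804
y = 4.28%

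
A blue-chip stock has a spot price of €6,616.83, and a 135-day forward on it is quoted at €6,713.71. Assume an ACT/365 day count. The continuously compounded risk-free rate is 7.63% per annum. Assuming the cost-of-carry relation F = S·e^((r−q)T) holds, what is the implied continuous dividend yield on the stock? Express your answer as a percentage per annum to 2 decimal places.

3.70%

From F = S·e^((r−q)T): (r − q) = ln(F/S)/T
ln(6713.71/6616.83) = ln(1.014641) = 0.014535
(r − q) = 0.014535 / (135/365) = 0.039298
q = r − ln(F/S)/T = 0.0763 − 0.039298 = 0.037002
q = 3.70%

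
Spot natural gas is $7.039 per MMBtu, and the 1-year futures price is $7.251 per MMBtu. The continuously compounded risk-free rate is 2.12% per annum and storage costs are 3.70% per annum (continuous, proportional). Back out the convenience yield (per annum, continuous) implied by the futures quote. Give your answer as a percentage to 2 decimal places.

F = S·e^((r+u−y)T) ⇒ (r+u−y) = ln(F/S)/T
ln(7.251/7.039) = 0.029673; /T ⇒ 0.029673
y = r + u − ln(F/S)/T = 0.0212 + 0.0370 − 0.029673 = 0.028527
y = 2.85%

2.85%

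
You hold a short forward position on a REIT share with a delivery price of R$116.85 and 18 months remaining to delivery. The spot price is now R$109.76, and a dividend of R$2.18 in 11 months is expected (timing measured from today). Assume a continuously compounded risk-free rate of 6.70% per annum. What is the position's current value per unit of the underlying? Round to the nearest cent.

PV(remaining dividends) I = 2.18·e^(−0.0670·11/12) = 2.0501
Current forward F = (S − I)·e^(rT) = (109.76 − 2.0501)·e^(0.0670·18/12) = 107.7099 × 1.105724 = 119.0974
Value (long) = (F − K)·e^(−rT) = (119.0974 − 116.85) × 0.904385 = 2.0325
Short position value = −(long value) = -R$2.03

-R$2.03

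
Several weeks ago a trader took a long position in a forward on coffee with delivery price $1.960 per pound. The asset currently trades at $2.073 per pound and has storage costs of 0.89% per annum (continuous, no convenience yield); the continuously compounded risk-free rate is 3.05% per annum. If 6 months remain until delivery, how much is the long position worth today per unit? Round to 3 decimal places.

$0.152 per pound

Current fair forward for the remaining 6 months: F = S·e^((r + u)·T), (r + u) = 0.0305 + 0.0089 = 0.0394
F = 2.073 · e^(0.0394 × 6/12) = 2.073 × 1.019895 = 2.1142
Value of long forward = (F − K)·e^(−rT) = (2.1142 − 1.960) · e^(−0.0305·6/12)
= 0.1542 × 0.984866 = 0.152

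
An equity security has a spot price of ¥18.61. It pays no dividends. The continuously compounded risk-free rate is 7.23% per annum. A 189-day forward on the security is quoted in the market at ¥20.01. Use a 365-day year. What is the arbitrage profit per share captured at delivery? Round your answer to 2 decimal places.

Fair forward: F* = S·e^(carry·T), with carry = r = 0.0723
F* = 18.61 · e^(0.0723 × 189/365) = 18.61 · e^0.037438 = 18.61 × 1.038148 = ¥19.3199
Market ¥20.01 > fair ¥19.3199: forward overpriced → cash-and-carry (buy spot, short the forward).
At maturity, profit = |F_mkt − F*| = |20.01 − 19.3199| = ¥0.69 per share

¥0.69 per share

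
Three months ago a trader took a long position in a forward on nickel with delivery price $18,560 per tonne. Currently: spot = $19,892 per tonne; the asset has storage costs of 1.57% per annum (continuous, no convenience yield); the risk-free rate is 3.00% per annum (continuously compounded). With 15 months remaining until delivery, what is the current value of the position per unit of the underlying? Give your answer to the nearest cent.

$2409.35 per tonne

Current fair forward for the remaining 15 months: F = S·e^((r + u)·T), (r + u) = 0.0300 + 0.0157 = 0.0457
F = 19892 · e^(0.0457 × 15/12) = 19892 × 1.05878815 = 21061.4139
Value of long forward = (F − K)·e^(−rT) = (21061.4139 − 18560) · e^(−0.0300·15/12)
= 2501.4139 × 0.96319442 = 2409.35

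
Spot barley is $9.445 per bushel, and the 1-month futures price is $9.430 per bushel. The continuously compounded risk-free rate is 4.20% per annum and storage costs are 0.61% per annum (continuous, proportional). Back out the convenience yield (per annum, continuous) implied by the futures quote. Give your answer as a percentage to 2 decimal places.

6.72%

F = S·e^((r+u−y)T) ⇒ (r+u−y) = ln(F/S)/T
ln(9.430/9.445) = -0.001589; /T ⇒ -0.019068
y = r + u − ln(F/S)/T = 0.0420 + 0.0061 + 0.019068 = 0.067168
y = 6.72%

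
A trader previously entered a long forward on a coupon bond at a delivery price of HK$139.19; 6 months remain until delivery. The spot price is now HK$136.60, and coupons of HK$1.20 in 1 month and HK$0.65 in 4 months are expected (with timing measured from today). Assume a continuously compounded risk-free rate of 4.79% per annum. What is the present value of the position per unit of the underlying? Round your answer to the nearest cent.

PV(remaining coupons) I = 1.20·e^(−0.0479·1/12) + 0.65·e^(−0.0479·4/12) = 1.8349
Current forward F = (S − I)·e^(rT) = (136.60 − 1.8349)·e^(0.0479·6/12) = 134.7651 × 1.024239 = 138.0317
Value (long) = (F − K)·e^(−rT) = (138.0317 − 139.19) × 0.976335 = -1.1309
Value = -HK$1.13

-HK$1.13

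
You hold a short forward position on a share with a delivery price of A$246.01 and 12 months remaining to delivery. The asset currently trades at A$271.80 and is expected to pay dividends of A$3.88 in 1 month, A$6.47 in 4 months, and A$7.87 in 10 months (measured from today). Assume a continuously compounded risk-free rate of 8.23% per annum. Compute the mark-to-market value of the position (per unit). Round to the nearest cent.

-A$27.73

PV(remaining dividends) I = 3.88·e^(−0.0823·1/12) + 6.47·e^(−0.0823·4/12) + 7.87·e^(−0.0823·10/12) = 17.4967
Current forward F = (S − I)·e^(rT) = (271.80 − 17.4967)·e^(0.0823·12/12) = 254.3033 × 1.085781 = 276.1177
Value (long) = (F − K)·e^(−rT) = (276.1177 − 246.01) × 0.920996 = 27.7291
Short position value = −(long value) = -A$27.73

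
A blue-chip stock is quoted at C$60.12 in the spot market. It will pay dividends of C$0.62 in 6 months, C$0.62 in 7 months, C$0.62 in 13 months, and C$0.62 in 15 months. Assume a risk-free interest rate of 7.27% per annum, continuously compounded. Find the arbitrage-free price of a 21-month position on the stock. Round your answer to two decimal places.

PV(dividends) I = 0.62·e^(−0.0727·6/12) + 0.62·e^(−0.0727·7/12) + 0.62·e^(−0.0727·13/12) + 0.62·e^(−0.0727·15/12)
I = 0.5979 + 0.5943 + 0.5730 + 0.5661 = 2.3313
F = (S − I)·e^(rT) = (60.12 − 2.3313) · e^(0.0727·21/12)
= 57.7887 · e^0.127225 = 57.7887 × 1.135673 = C$65.63

C$65.63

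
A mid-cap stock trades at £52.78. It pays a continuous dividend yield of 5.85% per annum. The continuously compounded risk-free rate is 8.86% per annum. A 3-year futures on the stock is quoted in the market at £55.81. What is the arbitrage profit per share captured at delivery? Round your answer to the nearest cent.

£1.96 per share

Fair futures: F* = S·e^(carry·T), with carry = (r − q) = 0.0886 − 0.0585 = 0.0301
F* = 52.78 · e^(0.0301 × 3) = 52.78 · e^0.090300 = 52.78 × 1.094503 = £57.7679
Market £55.81 < fair £57.7679: forward underpriced → reverse cash-and-carry (short spot, go long the forward).
At maturity, profit = |F_mkt − F*| = |55.81 − 57.7679| = £1.96 per share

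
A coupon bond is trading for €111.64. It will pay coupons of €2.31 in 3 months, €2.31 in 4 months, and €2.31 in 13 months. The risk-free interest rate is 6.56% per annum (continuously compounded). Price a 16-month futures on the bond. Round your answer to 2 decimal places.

€114.55

PV(coupons) I = 2.31·e^(−0.0656·3/12) + 2.31·e^(−0.0656·4/12) + 2.31·e^(−0.0656·13/12)
I = 2.2724 + 2.2600 + 2.1515 = 6.6839
F = (S − I)·e^(rT) = (111.64 − 6.6839) · e^(0.0656·16/12)
= 104.9561 · e^0.087467 = 104.9561 × 1.091406 = €114.55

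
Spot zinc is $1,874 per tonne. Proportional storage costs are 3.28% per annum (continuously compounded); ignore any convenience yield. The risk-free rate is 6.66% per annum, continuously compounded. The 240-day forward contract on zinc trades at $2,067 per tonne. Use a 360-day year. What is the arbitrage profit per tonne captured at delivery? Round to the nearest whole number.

$65 per tonne

Fair forward: F* = S·e^(carry·T), with carry = (r + u) = 0.0666 + 0.0328 = 0.0994
F* = 1874 · e^(0.0994 × 240/360) = 1874 · e^0.066267 = 1874 × 1.068512 = $2002.3915
Market $2067 > fair $2002.3915: forward overpriced → cash-and-carry (buy spot, short the forward).
At maturity, profit = |F_mkt − F*| = |2067 − 2002.3915| = $65 per tonne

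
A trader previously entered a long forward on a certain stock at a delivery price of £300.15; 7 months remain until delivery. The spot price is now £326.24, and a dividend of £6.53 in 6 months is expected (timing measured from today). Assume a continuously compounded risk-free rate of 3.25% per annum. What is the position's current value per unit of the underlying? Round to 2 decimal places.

PV(remaining dividends) I = 6.53·e^(−0.0325·6/12) = 6.4247
Current forward F = (S − I)·e^(rT) = (326.24 − 6.4247)·e^(0.0325·7/12) = 319.8153 × 1.019139 = 325.9362
Value (long) = (F − K)·e^(−rT) = (325.9362 − 300.15) × 0.981220 = 25.3019
Value = £25.30

£25.30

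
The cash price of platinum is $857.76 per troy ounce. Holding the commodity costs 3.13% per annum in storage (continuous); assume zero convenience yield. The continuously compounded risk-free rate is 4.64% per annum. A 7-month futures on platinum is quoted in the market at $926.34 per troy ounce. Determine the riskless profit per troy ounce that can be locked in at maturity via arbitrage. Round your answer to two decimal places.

$28.81 per troy ounce

Fair futures: F* = S·e^(carry·T), with carry = (r + u) = 0.0464 + 0.0313 = 0.0777
F* = 857.76 · e^(0.0777 × 7/12) = 857.76 · e^0.045325 = 857.76 × 1.046368 = $897.5326
Market $926.34 > fair $897.5326: forward overpriced → cash-and-carry (buy spot, short the forward).
At maturity, profit = |F_mkt − F*| = |926.34 − 897.5326| = $28.81 per troy ounce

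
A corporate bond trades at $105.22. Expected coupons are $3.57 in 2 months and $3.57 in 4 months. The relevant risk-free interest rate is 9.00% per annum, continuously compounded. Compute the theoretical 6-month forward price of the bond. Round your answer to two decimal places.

PV(coupons) I = 3.57·e^(−0.0900·2/12) + 3.57·e^(−0.0900·4/12)
I = 3.5168 + 3.4645 = 6.9813
F = (S − I)·e^(rT) = (105.22 − 6.9813) · e^(0.0900·6/12)
= 98.2387 · e^0.045000 = 98.2387 × 1.046028 = $102.76

$102.76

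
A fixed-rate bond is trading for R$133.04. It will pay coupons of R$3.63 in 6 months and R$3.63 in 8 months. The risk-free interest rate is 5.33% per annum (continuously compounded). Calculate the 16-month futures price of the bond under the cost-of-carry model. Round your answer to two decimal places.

PV(coupons) I = 3.63·e^(−0.0533·6/12) + 3.63·e^(−0.0533·8/12)
I = 3.5345 + 3.5033 = 7.0378
F = (S − I)·e^(rT) = (133.04 − 7.0378) · e^(0.0533·16/12)
= 126.0022 · e^0.071067 = 126.0022 × 1.073653 = R$135.28

R$135.28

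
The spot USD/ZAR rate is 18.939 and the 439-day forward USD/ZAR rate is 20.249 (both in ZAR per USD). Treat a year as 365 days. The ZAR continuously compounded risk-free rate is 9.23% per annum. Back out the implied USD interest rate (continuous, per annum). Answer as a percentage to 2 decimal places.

F = S·e^((r_ZAR − r_USD)T) ⇒ r_USD = r_ZAR − ln(F/S)/T
ln(20.249/18.939) = 0.066882; /(439/365) = 0.055608
r_USD = 0.0923 − 0.055608 = 0.036692
r_USD = 3.67%

3.67%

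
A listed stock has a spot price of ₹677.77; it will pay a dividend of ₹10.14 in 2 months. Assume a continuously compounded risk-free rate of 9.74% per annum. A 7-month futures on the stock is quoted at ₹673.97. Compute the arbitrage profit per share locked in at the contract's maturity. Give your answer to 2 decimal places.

PV(dividends) I = 10.14·e^(−0.0974·2/12) = 9.9767
Fair futures F* = (S − I)·e^(rT) = (677.77 − 9.9767)·e^0.056817 = 667.7933 × 1.058462 = 706.8338
Market ₹673.97 < fair 706.8338: forward underpriced → reverse cash-and-carry (short the stock, invest proceeds at r, pay the dividends, go long the forward).
Profit at T = |F_mkt − F*| = |673.97 − 706.8338| = ₹32.86 per share

₹32.86 per share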